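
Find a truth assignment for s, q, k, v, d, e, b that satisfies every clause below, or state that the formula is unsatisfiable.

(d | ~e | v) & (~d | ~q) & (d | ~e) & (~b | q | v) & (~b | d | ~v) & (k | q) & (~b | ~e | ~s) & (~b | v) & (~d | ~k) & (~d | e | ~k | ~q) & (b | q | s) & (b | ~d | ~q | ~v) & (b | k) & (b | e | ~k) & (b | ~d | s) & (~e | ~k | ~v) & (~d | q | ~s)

Case b = True:
  (~b | v) forces v = True.
  (~b | d | ~v) forces d = True.
  (~d | ~q) forces q = False.
  (k | q) forces k = True.
  Clause (~d | ~k) is falsified — contradiction.
Case b = False:
  (b | k) forces k = True.
  (~d | ~k) forces d = False.
  (d | ~e) forces e = False.
  Clause (b | e | ~k) is falsified — contradiction.
Both cases fail, so the formula is unsatisfiable.

Unsatisfiable — no assignment works.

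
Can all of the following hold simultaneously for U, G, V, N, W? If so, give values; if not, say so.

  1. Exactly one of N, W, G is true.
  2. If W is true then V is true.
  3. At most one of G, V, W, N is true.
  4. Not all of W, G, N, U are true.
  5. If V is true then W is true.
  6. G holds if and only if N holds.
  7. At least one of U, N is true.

Case G = True:
  (1) with G=T forces N = False.
  Constraint (6) is violated (G=T, N=F) — contradiction.
Case G = False:
  (6) with G=F forces N = False.
  (1) with N=F, G=F forces W = True.
  (2) with W=T forces V = True.
  Constraint (3) is violated (V=T, W=T) — contradiction.
Both cases fail — unsatisfiable.

UNSATISFIABLE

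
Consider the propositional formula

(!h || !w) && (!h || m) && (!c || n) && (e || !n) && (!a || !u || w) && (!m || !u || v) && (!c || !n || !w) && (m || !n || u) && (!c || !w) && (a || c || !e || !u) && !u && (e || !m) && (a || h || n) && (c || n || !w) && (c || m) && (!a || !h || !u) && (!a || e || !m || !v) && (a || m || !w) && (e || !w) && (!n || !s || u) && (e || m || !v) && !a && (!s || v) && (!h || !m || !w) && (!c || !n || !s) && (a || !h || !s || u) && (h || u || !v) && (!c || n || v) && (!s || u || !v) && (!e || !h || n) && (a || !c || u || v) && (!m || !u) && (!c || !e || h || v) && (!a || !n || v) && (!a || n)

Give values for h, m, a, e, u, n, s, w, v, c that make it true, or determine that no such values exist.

h = True, m = True, a = False, e = True, u = False, n = True, s = False, w = False, v = False, c = False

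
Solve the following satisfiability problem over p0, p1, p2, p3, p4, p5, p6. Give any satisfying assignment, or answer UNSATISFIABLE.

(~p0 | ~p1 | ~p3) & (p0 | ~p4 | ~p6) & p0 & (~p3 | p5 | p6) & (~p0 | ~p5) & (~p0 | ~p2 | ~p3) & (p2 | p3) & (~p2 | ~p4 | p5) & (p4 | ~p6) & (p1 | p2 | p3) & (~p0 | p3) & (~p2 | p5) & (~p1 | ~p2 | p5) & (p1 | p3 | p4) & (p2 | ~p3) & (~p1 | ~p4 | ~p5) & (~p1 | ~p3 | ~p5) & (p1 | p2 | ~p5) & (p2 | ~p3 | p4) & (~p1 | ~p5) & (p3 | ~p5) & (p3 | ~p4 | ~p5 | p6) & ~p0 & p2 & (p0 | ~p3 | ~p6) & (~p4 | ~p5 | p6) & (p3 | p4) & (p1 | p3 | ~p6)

Case p0 = True:
  Clause (~p0) is falsified — contradiction.
Case p0 = False:
  Clause (p0) is falsified — contradiction.
Both cases fail, so the formula is unsatisfiable.

UNSATISFIABLE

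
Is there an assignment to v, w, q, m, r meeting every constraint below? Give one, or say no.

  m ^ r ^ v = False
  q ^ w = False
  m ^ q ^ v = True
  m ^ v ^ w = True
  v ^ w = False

v=T, w=T, q=T, m=T, r=F

m ^ r ^ v = T ^ F ^ T = False ✓
q ^ w = T ^ T = False ✓
m ^ q ^ v = T ^ T ^ T = True ✓
m ^ v ^ w = T ^ T ^ T = True ✓
v ^ w = T ^ T = False ✓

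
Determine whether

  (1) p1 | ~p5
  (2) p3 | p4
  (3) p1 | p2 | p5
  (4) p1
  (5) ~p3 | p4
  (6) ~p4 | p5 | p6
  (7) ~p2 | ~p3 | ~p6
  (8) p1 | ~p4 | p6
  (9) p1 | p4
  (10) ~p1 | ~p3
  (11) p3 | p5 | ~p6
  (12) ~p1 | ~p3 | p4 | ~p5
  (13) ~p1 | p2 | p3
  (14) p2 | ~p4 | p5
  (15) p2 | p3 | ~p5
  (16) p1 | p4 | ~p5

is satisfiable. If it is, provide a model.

Unit clause (p1) forces p1 = True.
In (~p1 | ~p3) only ~p3 is left, so p3 = False.
In (~p1 | p2 | p3) only p2 is left, so p2 = True.
In (p3 | p4) only p4 is left, so p4 = True.
Set p5 = True.
Set p6 = False.
All clauses satisfied.

p1: True, p2: True, p3: False, p4: True, p5: True, p6: False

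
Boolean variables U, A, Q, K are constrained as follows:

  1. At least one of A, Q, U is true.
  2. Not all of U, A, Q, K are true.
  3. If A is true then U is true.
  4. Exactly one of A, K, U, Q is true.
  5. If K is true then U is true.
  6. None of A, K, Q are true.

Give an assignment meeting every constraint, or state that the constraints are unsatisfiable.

U = True, A = False, Q = False, K = False

  (1) {A, Q, U}: 1 true — at least one ✓
  (2) {U, A, Q, K}: 1/4 true — not all ✓
  (3) A=F ⇒ U: vacuous ✓
  (4) {A, K, U, Q}: 1 true — exactly one ✓
  (5) K=F ⇒ U: vacuous ✓
  (6) {A, K, Q}: 0 true — none ✓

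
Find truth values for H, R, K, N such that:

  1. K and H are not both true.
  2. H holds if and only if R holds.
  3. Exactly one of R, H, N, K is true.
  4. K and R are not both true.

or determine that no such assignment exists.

H = False; R = False; K = False; N = True

  (1) K=F, H=F — not both ✓
  (2) H=F, R=F — same ✓
  (3) {R, H, N, K}: 1 true — exactly one ✓
  (4) K=F, R=F — not both ✓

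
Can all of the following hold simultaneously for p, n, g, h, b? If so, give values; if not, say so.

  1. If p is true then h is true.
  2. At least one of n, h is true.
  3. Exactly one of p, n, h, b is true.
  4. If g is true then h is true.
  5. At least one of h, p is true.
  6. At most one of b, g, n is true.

p = False; n = False; g = False; h = True; b = False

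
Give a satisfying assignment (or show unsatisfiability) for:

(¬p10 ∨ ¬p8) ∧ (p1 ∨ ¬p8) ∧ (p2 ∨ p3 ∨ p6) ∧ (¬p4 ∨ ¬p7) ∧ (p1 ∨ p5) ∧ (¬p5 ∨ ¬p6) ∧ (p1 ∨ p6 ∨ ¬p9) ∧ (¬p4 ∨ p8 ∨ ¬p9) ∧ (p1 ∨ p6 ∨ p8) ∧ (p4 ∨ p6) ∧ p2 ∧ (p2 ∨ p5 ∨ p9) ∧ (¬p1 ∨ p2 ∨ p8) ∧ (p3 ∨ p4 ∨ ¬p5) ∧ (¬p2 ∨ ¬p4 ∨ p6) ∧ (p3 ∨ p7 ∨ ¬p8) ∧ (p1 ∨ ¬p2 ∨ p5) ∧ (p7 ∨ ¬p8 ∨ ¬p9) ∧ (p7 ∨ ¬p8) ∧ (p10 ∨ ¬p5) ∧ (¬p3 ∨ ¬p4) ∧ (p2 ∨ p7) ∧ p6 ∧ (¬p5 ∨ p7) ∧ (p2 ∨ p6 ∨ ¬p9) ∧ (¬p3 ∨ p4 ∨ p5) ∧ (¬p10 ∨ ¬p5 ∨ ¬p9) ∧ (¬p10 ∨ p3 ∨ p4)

Unit clause (p2) forces p2 = True.
Unit clause (p6) forces p6 = True.
In (¬p5 ∨ ¬p6) only ¬p5 is left, so p5 = False.
In (p1 ∨ ¬p2 ∨ p5) only p1 is left, so p1 = True.
Try p3 = True:
  (¬p3 ∨ ¬p4) forces p4 = False.
  clause (¬p3 ∨ p4 ∨ p5) is falsified — backtrack.
So p3 = False.
Set p4 = False.
  then (¬p10 ∨ p3 ∨ p4) forces p10 = False.
Set p7 = False.
  then (p3 ∨ p7 ∨ ¬p8) forces p8 = False.
Set p9 = False.
All clauses satisfied.

p1: True, p2: True, p3: False, p4: False, p5: False, p6: True, p7: False, p8: False, p9: False, p10: False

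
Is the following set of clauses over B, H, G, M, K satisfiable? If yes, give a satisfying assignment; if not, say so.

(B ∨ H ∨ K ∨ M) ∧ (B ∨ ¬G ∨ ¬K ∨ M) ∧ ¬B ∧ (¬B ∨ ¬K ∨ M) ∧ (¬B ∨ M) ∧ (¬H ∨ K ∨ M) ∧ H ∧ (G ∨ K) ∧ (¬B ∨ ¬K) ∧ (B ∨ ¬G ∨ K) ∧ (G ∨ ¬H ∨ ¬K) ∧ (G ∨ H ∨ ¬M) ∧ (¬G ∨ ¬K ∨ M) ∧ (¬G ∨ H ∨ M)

B: False, H: True, G: True, M: True, K: True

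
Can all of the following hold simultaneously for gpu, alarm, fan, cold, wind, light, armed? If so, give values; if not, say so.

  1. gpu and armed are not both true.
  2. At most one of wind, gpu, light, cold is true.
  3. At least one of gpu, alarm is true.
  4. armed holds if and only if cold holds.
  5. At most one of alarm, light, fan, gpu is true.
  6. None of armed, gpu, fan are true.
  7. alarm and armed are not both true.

gpu=F, alarm=T, fan=F, cold=F, wind=T, light=F, armed=F

  (1) gpu=F, armed=F — not both ✓
  (2) {wind, gpu, light, cold}: 1 true — at most one ✓
  (3) {gpu, alarm}: 1 true — at least one ✓
  (4) armed=F, cold=F — same ✓
  (5) {alarm, light, fan, gpu}: 1 true — at most one ✓
  (6) {armed, gpu, fan}: 0 true — none ✓
  (7) alarm=T, armed=F — not both ✓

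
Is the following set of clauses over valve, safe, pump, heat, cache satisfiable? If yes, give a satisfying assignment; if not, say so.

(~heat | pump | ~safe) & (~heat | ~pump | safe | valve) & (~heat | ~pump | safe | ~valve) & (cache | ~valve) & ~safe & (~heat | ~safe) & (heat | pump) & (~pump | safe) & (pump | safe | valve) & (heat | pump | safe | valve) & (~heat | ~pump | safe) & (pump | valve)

valve=T, safe=F, pump=F, heat=T, cache=T

Unit clause (~safe) forces safe = False.
In (~pump | safe) only ~pump is left, so pump = False.
In (pump | safe | valve) only valve is left, so valve = True.
In (cache | ~valve) only cache is left, so cache = True.
In (heat | pump) only heat is left, so heat = True.
All clauses satisfied.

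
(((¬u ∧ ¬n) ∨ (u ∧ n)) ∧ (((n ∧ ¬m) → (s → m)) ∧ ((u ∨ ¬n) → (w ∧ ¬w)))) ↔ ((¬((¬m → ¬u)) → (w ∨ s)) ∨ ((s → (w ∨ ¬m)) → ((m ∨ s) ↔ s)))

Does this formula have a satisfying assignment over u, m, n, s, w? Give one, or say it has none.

Unsatisfiable — no assignment works.

Case u = True: the formula simplifies to (n ∧ (((n ∧ ¬m) → (s → m)) ∧ (w ∧ ¬w))) ↔ ((¬m → (w ∨ s)) ∨ ((s → (w ∨ ¬m)) → ((m ∨ s) ↔ s))).
  w = True: this becomes (n ∧ False) ↔ (True ∨ ((m ∨ s) ↔ s)) = False.
  w = False: simplifies to ¬(((¬m → s) ∨ ((s → ¬m) → ((m ∨ s) ↔ s)))).
    s = True: this becomes ¬((True ∨ True)) = False.
    s = False: simplifies to ¬((m ∨ ¬m)).
      m = True: this becomes ¬((True ∨ False)) = False.
      m = False: this becomes ¬((False ∨ True)) = False.
Case u = False: the formula simplifies to ¬n ∧ (((n ∧ ¬m) → (s → m)) ∧ (¬n → (w ∧ ¬w))).
  n = True: the conjunct ¬n is False.
  n = False: simplifies to w ∧ ¬w.
    w = True: the conjunct ¬w is False.
    w = False: the conjunct w is False.
Both cases fail — unsatisfiable.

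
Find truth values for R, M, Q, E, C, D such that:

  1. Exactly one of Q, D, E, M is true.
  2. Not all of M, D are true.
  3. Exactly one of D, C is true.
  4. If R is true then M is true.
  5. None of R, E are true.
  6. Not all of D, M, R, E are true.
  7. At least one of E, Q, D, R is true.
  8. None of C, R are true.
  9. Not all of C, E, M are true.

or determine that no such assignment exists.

R: False, M: False, Q: False, E: False, C: False, D: True

  (1) {Q, D, E, M}: 1 true — exactly one ✓
  (2) {M, D}: 1/2 true — not all ✓
  (3) {D, C}: 1 true — exactly one ✓
  (4) R=F ⇒ M: vacuous ✓
  (5) {R, E}: 0 true — none ✓
  (6) {D, M, R, E}: 1/4 true — not all ✓
  (7) {E, Q, D, R}: 1 true — at least one ✓
  (8) {C, R}: 0 true — none ✓
  (9) {C, E, M}: 0/3 true — not all ✓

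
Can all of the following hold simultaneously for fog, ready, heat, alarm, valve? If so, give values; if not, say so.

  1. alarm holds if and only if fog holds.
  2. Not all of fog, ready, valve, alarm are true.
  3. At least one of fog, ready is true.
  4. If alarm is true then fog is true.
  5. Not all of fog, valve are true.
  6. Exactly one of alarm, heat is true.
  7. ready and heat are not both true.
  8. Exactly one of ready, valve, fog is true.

fog = True, ready = False, heat = False, alarm = True, valve = False

  (1) alarm=T, fog=T — same ✓
  (2) {fog, ready, valve, alarm}: 2/4 true — not all ✓
  (3) {fog, ready}: 1 true — at least one ✓
  (4) alarm=T ⇒ fog: T ✓
  (5) {fog, valve}: 1/2 true — not all ✓
  (6) {alarm, heat}: 1 true — exactly one ✓
  (7) ready=F, heat=F — not both ✓
  (8) {ready, valve, fog}: 1 true — exactly one ✓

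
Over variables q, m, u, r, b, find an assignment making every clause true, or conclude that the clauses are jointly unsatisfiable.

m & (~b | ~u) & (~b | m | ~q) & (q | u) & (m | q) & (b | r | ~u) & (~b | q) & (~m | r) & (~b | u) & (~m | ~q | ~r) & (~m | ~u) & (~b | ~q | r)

Unsatisfiable — no assignment works.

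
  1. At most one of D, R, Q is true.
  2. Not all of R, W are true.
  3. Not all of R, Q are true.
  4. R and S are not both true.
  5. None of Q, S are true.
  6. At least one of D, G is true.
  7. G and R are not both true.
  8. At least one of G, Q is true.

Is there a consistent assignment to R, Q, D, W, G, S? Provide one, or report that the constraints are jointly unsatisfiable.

R=F; Q=F; D=F; W=F; G=T; S=F

  (1) {D, R, Q}: 0 true — at most one ✓
  (2) {R, W}: 0/2 true — not all ✓
  (3) {R, Q}: 0/2 true — not all ✓
  (4) R=F, S=F — not both ✓
  (5) {Q, S}: 0 true — none ✓
  (6) {D, G}: 1 true — at least one ✓
  (7) G=T, R=F — not both ✓
  (8) {G, Q}: 1 true — at least one ✓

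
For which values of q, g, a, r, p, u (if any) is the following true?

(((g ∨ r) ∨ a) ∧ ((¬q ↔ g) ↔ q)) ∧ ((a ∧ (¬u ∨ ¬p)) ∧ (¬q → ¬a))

q = True; g = False; a = True; r = True; p = False; u = False

  ((g ∨ r) ∨ a) ∧ ((¬q ↔ g) ↔ q) = True
    (g ∨ r) ∨ a = True
      g ∨ r = True
    (¬q ↔ g) ↔ q = True
      ¬q ↔ g = True
        ¬q = False
  (a ∧ (¬u ∨ ¬p)) ∧ (¬q → ¬a) = True
    a ∧ (¬u ∨ ¬p) = True
      ¬u ∨ ¬p = True
        ¬u = True
        ¬p = True
    ¬q → ¬a = True
      ¬q = False
      ¬a = False
Both conjuncts True, so the formula holds.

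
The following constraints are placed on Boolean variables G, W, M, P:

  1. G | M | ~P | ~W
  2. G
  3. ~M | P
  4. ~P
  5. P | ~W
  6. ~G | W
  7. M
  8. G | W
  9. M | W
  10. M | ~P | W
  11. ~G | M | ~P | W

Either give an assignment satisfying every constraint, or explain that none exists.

Case G = True:
  (~P) forces P = False.
  (~M | P) forces M = False.
  Clause (M) is falsified — contradiction.
Case G = False:
  Clause (G) is falsified — contradiction.
Both cases fail, so the formula is unsatisfiable.

Unsatisfiable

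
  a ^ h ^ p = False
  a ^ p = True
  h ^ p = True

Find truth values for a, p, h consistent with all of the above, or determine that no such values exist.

a = True, p = False, h = True

a ^ h ^ p = T ^ T ^ F = False ✓
a ^ p = T ^ F = True ✓
h ^ p = T ^ F = True ✓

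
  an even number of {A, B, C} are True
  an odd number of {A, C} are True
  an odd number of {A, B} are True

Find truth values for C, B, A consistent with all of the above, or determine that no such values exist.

C = True; B = True; A = False

{A, B, C}: 2 true → even ✓
{A, C}: 1 true → odd ✓
{A, B}: 1 true → odd ✓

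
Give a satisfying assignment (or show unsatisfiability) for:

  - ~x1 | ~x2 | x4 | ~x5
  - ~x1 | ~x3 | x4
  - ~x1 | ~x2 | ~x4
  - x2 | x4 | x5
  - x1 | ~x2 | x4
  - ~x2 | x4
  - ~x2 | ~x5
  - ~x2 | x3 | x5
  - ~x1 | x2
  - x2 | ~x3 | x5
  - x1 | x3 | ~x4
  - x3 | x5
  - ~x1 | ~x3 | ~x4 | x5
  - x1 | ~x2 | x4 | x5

Set x1 = False.
Set x2 = True.
  then (x1 | ~x2 | x4) forces x4 = True.
  then (~x2 | ~x5) forces x5 = False.
  then (~x2 | x3 | x5) forces x3 = True.
All clauses satisfied.

x1 = False, x2 = True, x3 = True, x4 = True, x5 = False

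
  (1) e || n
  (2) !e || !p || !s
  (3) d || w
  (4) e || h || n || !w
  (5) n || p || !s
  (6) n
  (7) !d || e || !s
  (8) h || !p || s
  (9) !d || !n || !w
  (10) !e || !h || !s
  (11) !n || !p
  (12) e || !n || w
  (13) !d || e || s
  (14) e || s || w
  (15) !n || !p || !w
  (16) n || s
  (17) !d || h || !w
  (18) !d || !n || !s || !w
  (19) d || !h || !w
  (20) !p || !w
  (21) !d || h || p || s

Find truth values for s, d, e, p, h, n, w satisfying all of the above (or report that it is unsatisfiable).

s = True; d = False; e = True; p = False; h = False; n = True; w = True

Unit clause (n) forces n = True.
In (!n || !p) only !p is left, so p = False.
Set s = True.
Set d = False.
  then (d || w) forces w = True.
  then (d || !h || !w) forces h = False.
Set e = True.
All clauses satisfied.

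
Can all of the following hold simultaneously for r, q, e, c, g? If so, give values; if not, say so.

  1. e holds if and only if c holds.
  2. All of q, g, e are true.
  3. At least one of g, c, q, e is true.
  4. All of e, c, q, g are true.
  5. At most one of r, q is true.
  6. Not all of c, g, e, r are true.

r=F, q=T, e=T, c=T, g=T

  (1) e=T, c=T — same ✓
  (2) {q, g, e}: all 3 true ✓
  (3) {g, c, q, e}: 4 true — at least one ✓
  (4) {e, c, q, g}: all 4 true ✓
  (5) {r, q}: 1 true — at most one ✓
  (6) {c, g, e, r}: 3/4 true — not all ✓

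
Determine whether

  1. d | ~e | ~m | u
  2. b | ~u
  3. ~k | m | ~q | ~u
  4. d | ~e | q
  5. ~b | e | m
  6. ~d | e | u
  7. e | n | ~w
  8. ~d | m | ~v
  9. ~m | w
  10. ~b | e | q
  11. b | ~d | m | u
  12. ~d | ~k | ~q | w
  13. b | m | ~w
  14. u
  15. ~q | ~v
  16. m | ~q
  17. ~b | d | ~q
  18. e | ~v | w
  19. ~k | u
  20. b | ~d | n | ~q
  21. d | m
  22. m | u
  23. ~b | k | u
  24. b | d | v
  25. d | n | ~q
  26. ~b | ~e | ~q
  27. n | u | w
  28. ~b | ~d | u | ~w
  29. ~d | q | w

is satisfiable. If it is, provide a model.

b = True, k = False, u = True, m = True, q = False, d = True, e = True, n = True, w = True, v = True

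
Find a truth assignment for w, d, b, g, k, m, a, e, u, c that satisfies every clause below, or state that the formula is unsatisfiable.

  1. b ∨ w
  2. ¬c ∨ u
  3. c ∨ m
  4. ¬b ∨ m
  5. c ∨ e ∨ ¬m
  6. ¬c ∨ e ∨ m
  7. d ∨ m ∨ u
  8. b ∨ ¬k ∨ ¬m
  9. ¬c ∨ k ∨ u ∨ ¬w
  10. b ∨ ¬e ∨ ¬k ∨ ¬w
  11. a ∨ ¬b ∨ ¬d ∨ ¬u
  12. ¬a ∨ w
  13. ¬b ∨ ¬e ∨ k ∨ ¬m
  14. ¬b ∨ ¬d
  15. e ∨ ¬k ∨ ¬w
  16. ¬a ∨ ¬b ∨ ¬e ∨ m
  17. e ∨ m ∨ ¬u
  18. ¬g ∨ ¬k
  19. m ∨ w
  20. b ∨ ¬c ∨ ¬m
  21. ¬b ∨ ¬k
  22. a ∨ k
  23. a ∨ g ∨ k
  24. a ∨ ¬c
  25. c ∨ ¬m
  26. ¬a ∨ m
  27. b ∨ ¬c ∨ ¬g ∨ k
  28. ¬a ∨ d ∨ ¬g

Set w = True.
Set d = False.
Set b = True.
  then (¬b ∨ m) forces m = True.
  then (¬b ∨ ¬k) forces k = False.
  then (a ∨ k) forces a = True.
  then (c ∨ ¬m) forces c = True.
  then (¬a ∨ d ∨ ¬g) forces g = False.
  then (¬c ∨ u) forces u = True.
  then (¬b ∨ ¬e ∨ k ∨ ¬m) forces e = False.
All clauses satisfied.

w: True, d: False, b: True, g: False, k: False, m: True, a: True, e: False, u: True, c: True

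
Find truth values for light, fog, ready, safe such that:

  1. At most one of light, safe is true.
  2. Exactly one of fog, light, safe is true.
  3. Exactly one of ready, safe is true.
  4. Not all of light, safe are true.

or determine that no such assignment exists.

light=F; fog=T; ready=T; safe=F

  (1) {light, safe}: 0 true — at most one ✓
  (2) {fog, light, safe}: 1 true — exactly one ✓
  (3) {ready, safe}: 1 true — exactly one ✓
  (4) {light, safe}: 0/2 true — not all ✓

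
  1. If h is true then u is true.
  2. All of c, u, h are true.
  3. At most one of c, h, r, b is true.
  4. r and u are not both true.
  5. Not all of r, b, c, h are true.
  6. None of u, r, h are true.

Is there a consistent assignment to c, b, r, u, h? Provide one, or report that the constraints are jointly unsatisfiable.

No satisfying assignment exists.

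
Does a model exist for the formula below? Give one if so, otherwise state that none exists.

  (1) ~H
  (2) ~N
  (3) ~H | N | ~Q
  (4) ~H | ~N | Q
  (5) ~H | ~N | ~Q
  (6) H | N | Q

Unit clause (~H) forces H = False.
Unit clause (~N) forces N = False.
In (H | N | Q) only Q is left, so Q = True.
All clauses satisfied.

H = False, Q = True, N = False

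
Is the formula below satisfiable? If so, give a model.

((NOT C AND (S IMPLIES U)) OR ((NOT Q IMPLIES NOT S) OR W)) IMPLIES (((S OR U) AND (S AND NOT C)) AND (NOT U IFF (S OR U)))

U = False, S = True, Q = False, W = False, C = True

  ((NOT C AND (S IMPLIES U)) OR ((NOT Q IMPLIES NOT S) OR W)) IMPLIES (((S OR U) AND (S AND NOT C)) AND (NOT U IFF (S OR U))) = True
    (NOT C AND (S IMPLIES U)) OR ((NOT Q IMPLIES NOT S) OR W) = False
      NOT C AND (S IMPLIES U) = False
        NOT C = False
        S IMPLIES U = False
      (NOT Q IMPLIES NOT S) OR W = False
        NOT Q IMPLIES NOT S = False
          NOT Q = True
          NOT S = False
    ((S OR U) AND (S AND NOT C)) AND (NOT U IFF (S OR U)) = False
      (S OR U) AND (S AND NOT C) = False
        S OR U = True
        S AND NOT C = False
          NOT C = False
      NOT U IFF (S OR U) = True
        NOT U = True
        S OR U = True
The formula evaluates to True.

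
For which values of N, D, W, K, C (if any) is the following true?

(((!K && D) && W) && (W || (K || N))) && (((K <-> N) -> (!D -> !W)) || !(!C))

N: False; D: True; W: True; K: False; C: False

  ((!K && D) && W) && (W || (K || N)) = True
    (!K && D) && W = True
      !K && D = True
        !K = True
    W || (K || N) = True
      K || N = False
  ((K <-> N) -> (!D -> !W)) || !(!C) = True
    (K <-> N) -> (!D -> !W) = True
      K <-> N = True
      !D -> !W = True
        !D = False
        !W = False
    !(!C) = False
      !C = True
Both conjuncts True, so the formula holds.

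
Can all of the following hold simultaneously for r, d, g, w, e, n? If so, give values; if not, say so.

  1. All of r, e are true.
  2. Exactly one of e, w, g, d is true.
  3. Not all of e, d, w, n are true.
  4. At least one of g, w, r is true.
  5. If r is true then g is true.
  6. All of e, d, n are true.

Unsatisfiable — no assignment works.

Case d = True:
  (1) forces r = True.
  (1) forces e = True.
  Constraint (2) is violated (e=T, d=T) — contradiction.
Case d = False:
  Constraint (6) is violated (d=F) — contradiction.
Both cases fail — unsatisfiable.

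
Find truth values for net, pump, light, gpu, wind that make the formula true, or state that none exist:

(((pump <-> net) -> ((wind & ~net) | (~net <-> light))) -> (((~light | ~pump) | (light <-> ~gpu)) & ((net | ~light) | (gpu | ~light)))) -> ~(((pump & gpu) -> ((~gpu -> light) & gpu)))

net: False, pump: True, light: True, gpu: False, wind: True

  (((pump <-> net) -> ((wind & ~net) | (~net <-> light))) -> (((~light | ~pump) | (light <-> ~gpu)) & ((net | ~light) | (gpu | ~light)))) -> ~(((pump & gpu) -> ((~gpu -> light) & gpu))) = True
    ((pump <-> net) -> ((wind & ~net) | (~net <-> light))) -> (((~light | ~pump) | (light <-> ~gpu)) & ((net | ~light) | (gpu | ~light))) = False
      (pump <-> net) -> ((wind & ~net) | (~net <-> light)) = True
        pump <-> net = False
        (wind & ~net) | (~net <-> light) = True
          wind & ~net = True
            ~net = True
          ~net <-> light = True
            ~net = True
      ((~light | ~pump) | (light <-> ~gpu)) & ((net | ~light) | (gpu | ~light)) = False
        (~light | ~pump) | (light <-> ~gpu) = True
          ~light | ~pump = False
            ~light = False
            ~pump = False
          light <-> ~gpu = True
            ~gpu = True
        (net | ~light) | (gpu | ~light) = False
          net | ~light = False
            ~light = False
          gpu | ~light = False
            ~light = False
    ~(((pump & gpu) -> ((~gpu -> light) & gpu))) = False
      (pump & gpu) -> ((~gpu -> light) & gpu) = True
        pump & gpu = False
        (~gpu -> light) & gpu = False
          ~gpu -> light = True
            ~gpu = True
The formula evaluates to True.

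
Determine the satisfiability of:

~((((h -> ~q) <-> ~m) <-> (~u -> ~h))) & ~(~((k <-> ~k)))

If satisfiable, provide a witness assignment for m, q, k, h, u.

No satisfying assignment exists.

The conjunct ~(~((k <-> ~k))) is unsatisfiable on its own:
  k=F: evaluates to False.
  k=T: evaluates to False.
So the whole conjunction is unsatisfiable.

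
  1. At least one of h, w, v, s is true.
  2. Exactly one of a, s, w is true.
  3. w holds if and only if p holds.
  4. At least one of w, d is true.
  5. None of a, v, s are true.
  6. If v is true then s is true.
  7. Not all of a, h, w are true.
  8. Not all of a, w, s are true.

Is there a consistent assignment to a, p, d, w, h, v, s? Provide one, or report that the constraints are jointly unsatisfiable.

a=F; p=T; d=F; w=T; h=T; v=F; s=F

  (1) {h, w, v, s}: 2 true — at least one ✓
  (2) {a, s, w}: 1 true — exactly one ✓
  (3) w=T, p=T — same ✓
  (4) {w, d}: 1 true — at least one ✓
  (5) {a, v, s}: 0 true — none ✓
  (6) v=F ⇒ s: vacuous ✓
  (7) {a, h, w}: 2/3 true — not all ✓
  (8) {a, w, s}: 1/3 true — not all ✓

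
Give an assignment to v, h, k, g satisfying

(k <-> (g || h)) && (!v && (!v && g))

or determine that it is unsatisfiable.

v: False; h: False; k: True; g: True

  k <-> (g || h) = True
    g || h = True
  !v && (!v && g) = True
    !v = True
    !v && g = True
      !v = True
Both conjuncts True, so the formula holds.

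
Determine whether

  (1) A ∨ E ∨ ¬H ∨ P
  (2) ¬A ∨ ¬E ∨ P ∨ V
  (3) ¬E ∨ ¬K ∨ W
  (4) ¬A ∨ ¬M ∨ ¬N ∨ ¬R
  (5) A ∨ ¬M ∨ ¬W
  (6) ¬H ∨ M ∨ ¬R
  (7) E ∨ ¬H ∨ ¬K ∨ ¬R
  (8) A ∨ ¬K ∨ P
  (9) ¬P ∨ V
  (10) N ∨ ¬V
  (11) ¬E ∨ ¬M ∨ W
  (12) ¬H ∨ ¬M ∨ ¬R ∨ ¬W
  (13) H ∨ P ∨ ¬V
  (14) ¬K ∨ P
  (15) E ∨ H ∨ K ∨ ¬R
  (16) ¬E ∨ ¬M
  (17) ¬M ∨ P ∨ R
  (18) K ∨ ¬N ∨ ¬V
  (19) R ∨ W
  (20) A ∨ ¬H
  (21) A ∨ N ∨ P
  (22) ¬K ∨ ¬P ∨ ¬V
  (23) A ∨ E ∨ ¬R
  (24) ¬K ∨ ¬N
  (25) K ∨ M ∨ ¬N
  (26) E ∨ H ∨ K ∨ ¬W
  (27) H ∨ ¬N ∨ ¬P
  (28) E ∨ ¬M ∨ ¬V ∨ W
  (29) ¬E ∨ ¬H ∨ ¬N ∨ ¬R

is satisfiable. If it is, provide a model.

A = True, R = True, V = False, M = True, E = False, K = False, H = True, W = False, N = False, P = False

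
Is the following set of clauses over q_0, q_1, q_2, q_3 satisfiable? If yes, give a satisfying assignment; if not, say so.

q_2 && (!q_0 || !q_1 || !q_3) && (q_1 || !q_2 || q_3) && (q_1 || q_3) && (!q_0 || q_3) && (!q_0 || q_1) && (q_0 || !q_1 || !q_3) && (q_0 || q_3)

q_0 = False; q_1 = False; q_2 = True; q_3 = True

Unit clause (q_2) forces q_2 = True.
Try q_0 = True:
  (!q_0 || q_3) forces q_3 = True.
  (!q_0 || !q_1 || !q_3) forces q_1 = False.
  clause (!q_0 || q_1) is falsified — backtrack.
So q_0 = False.
  then (q_0 || q_3) forces q_3 = True.
  then (q_0 || !q_1 || !q_3) forces q_1 = False.
Check each clause:
  (q_2): q_2 holds.
  (!q_0 || !q_1 || !q_3): !q_0 holds.
  (q_1 || !q_2 || q_3): q_3 holds.
  (q_1 || q_3): q_3 holds.
  (!q_0 || q_3): !q_0 holds.
  (!q_0 || q_1): !q_0 holds.
  (q_0 || !q_1 || !q_3): !q_1 holds.
  (q_0 || q_3): q_3 holds.
All clauses satisfied.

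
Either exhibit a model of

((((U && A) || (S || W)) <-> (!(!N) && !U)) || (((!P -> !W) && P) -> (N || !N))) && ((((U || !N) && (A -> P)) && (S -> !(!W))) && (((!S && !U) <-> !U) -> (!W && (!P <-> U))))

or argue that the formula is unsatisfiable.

W: False, U: False, S: False, A: True, P: True, N: False

  (((U && A) || (S || W)) <-> (!(!N) && !U)) || (((!P -> !W) && P) -> (N || !N)) = True
    ((U && A) || (S || W)) <-> (!(!N) && !U) = True
      (U && A) || (S || W) = False
        U && A = False
        S || W = False
      !(!N) && !U = False
        !(!N) = False
          !N = True
        !U = True
    ((!P -> !W) && P) -> (N || !N) = True
      (!P -> !W) && P = True
        !P -> !W = True
          !P = False
          !W = True
      N || !N = True
        !N = True
  (((U || !N) && (A -> P)) && (S -> !(!W))) && (((!S && !U) <-> !U) -> (!W && (!P <-> U))) = True
    ((U || !N) && (A -> P)) && (S -> !(!W)) = True
      (U || !N) && (A -> P) = True
        U || !N = True
          !N = True
        A -> P = True
      S -> !(!W) = True
        !(!W) = False
          !W = True
    ((!S && !U) <-> !U) -> (!W && (!P <-> U)) = True
      (!S && !U) <-> !U = True
        !S && !U = True
          !S = True
          !U = True
        !U = True
      !W && (!P <-> U) = True
        !W = True
        !P <-> U = True
          !P = False
Both conjuncts True, so the formula holds.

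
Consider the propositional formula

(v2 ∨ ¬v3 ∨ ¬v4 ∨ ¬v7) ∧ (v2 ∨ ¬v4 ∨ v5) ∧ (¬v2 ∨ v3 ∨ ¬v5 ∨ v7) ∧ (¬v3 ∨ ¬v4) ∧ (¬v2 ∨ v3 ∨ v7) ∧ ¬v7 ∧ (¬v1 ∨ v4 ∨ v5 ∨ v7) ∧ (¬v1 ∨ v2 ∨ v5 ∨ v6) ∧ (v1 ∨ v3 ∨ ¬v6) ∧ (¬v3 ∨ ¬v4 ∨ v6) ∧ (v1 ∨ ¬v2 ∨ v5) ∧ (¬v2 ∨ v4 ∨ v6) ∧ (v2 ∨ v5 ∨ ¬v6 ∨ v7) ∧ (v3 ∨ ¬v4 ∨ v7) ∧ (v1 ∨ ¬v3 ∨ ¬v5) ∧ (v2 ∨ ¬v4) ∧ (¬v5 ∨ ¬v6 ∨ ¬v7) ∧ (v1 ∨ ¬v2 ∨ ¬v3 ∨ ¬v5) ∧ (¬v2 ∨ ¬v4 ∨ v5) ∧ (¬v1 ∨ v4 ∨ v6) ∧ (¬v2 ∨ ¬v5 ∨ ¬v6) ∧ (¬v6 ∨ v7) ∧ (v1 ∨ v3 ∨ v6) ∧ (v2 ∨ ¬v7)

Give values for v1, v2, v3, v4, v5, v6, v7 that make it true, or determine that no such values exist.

v1=F; v2=F; v3=T; v4=F; v5=F; v6=F; v7=F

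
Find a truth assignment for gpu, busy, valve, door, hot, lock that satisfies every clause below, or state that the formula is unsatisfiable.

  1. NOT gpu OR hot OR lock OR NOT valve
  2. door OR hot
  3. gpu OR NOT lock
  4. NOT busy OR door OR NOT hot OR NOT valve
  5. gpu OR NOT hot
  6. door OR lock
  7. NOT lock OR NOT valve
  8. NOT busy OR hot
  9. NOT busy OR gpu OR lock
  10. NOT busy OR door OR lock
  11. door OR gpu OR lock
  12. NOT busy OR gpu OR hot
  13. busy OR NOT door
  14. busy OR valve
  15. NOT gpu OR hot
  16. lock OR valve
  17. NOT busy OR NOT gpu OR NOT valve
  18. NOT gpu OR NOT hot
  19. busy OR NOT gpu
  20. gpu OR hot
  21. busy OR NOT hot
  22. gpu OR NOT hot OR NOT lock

No satisfying assignment exists.

Case gpu = True:
  (NOT gpu OR hot) forces hot = True.
  Clause (NOT gpu OR NOT hot) is falsified — contradiction.
Case gpu = False:
  (gpu OR NOT lock) forces lock = False.
  (gpu OR NOT hot) forces hot = False.
  Clause (gpu OR hot) is falsified — contradiction.
Both cases fail, so the formula is unsatisfiable.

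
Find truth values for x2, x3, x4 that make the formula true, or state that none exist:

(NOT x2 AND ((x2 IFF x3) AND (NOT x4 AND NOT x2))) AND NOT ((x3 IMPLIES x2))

UNSATISFIABLE

Case x2 = True: the conjunct NOT x2 is False.
Case x2 = False: the formula simplifies to (NOT x3 AND NOT x4) AND NOT (NOT x3).
  x3 = True: the conjunct NOT x3 is False.
  x3 = False: the conjunct NOT (NOT x3) becomes NOT (NOT False) = False.
Both cases fail — unsatisfiable.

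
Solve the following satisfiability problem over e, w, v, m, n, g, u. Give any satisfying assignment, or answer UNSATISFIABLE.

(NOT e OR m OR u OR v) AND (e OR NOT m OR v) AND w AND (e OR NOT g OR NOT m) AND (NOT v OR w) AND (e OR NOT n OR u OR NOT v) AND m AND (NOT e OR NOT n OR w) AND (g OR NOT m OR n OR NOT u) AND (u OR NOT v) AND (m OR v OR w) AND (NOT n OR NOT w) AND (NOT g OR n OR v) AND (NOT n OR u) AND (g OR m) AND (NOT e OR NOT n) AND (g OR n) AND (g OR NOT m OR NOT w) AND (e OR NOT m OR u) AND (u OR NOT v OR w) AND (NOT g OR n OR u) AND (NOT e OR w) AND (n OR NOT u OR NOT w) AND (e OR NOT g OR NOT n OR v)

Unsatisfiable — no assignment works.

Case w = True:
  (m) forces m = True.
  (NOT n OR NOT w) forces n = False.
  (g OR n) forces g = True.
  (e OR NOT g OR NOT m) forces e = True.
  (NOT g OR n OR v) forces v = True.
  (u OR NOT v) forces u = True.
  Clause (n OR NOT u OR NOT w) is falsified — contradiction.
Case w = False:
  Clause (w) is falsified — contradiction.
Both cases fail, so the formula is unsatisfiable.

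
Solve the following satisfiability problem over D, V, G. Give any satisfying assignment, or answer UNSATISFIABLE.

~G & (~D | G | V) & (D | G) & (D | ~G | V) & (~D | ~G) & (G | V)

D: True, V: True, G: False

Unit clause (~G) forces G = False.
In (D | G) only D is left, so D = True.
In (G | V) only V is left, so V = True.
All clauses satisfied.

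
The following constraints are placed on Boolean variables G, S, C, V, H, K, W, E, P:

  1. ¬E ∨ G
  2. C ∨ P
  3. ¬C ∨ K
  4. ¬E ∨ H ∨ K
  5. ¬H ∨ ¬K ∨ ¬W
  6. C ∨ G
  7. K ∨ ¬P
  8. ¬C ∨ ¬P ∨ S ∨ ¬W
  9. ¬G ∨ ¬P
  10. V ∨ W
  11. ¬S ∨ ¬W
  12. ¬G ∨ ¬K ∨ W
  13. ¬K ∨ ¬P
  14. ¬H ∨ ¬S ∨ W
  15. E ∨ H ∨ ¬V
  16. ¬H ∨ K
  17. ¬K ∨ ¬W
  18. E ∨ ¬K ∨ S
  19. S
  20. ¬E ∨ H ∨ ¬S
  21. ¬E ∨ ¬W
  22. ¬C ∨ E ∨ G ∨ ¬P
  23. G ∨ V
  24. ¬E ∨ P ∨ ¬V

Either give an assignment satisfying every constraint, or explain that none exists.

Unsatisfiable — no assignment works.

Case S = True:
  (¬S ∨ ¬W) forces W = False.
  (V ∨ W) forces V = True.
  (¬H ∨ ¬S ∨ W) forces H = False.
  (E ∨ H ∨ ¬V) forces E = True.
  Clause (¬E ∨ H ∨ ¬S) is falsified — contradiction.
Case S = False:
  Clause (S) is falsified — contradiction.
Both cases fail, so the formula is unsatisfiable.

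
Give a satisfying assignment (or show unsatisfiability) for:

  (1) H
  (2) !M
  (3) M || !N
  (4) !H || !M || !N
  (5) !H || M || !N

N: False, H: True, M: False

Unit clause (H) forces H = True.
Unit clause (!M) forces M = False.
In (M || !N) only !N is left, so N = False.
Check each clause:
  (H): H holds.
  (!M): !M holds.
  (M || !N): !N holds.
  (!H || !M || !N): !M holds.
  (!H || M || !N): !N holds.
All clauses satisfied.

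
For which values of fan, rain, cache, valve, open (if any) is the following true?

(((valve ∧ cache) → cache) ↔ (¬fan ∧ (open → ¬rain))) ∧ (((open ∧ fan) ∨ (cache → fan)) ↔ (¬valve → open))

fan: False, rain: True, cache: False, valve: True, open: False

  ((valve ∧ cache) → cache) ↔ (¬fan ∧ (open → ¬rain)) = True
    (valve ∧ cache) → cache = True
      valve ∧ cache = False
    ¬fan ∧ (open → ¬rain) = True
      ¬fan = True
      open → ¬rain = True
        ¬rain = False
  ((open ∧ fan) ∨ (cache → fan)) ↔ (¬valve → open) = True
    (open ∧ fan) ∨ (cache → fan) = True
      open ∧ fan = False
      cache → fan = True
    ¬valve → open = True
      ¬valve = False
Both conjuncts True, so the formula holds.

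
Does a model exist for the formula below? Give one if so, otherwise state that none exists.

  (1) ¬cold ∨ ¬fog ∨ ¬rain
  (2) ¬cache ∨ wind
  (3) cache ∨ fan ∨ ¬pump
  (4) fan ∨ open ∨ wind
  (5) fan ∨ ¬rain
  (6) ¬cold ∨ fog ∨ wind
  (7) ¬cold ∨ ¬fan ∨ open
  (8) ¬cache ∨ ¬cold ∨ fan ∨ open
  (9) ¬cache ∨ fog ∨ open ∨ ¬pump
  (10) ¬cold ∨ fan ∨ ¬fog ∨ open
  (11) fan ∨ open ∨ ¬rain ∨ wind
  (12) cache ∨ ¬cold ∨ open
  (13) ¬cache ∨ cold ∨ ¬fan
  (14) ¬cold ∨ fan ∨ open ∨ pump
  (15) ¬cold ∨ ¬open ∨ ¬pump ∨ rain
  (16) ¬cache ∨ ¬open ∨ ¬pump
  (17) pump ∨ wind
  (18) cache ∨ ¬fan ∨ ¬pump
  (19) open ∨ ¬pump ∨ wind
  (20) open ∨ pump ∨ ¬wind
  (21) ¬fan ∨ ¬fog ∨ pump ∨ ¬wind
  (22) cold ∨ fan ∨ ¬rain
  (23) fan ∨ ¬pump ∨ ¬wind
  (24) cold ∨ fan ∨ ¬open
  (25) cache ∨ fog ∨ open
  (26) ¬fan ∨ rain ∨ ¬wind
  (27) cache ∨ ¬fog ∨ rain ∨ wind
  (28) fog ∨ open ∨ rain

cache = True, fog = True, open = True, wind = True, cold = True, pump = False, rain = False, fan = False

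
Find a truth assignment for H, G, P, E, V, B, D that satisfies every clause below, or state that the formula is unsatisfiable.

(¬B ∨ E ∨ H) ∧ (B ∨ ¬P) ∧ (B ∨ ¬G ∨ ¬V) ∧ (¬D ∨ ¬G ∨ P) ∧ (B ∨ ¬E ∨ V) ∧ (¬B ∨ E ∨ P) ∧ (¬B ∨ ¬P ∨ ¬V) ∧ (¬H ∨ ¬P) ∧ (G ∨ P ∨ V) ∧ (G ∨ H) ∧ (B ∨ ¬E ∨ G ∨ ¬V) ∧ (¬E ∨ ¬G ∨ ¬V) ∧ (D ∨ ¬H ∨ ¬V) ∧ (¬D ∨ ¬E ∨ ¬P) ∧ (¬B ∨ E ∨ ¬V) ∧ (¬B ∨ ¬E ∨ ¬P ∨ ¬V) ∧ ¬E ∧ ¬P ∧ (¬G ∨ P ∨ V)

H = True; G = False; P = False; E = False; V = True; B = False; D = True

Unit clause (¬E) forces E = False.
Unit clause (¬P) forces P = False.
In (¬B ∨ E ∨ P) only ¬B is left, so B = False.
Set H = True.
Try G = True:
  (B ∨ ¬G ∨ ¬V) forces V = False.
  clause (¬G ∨ P ∨ V) is falsified — backtrack.
So G = False.
  then (G ∨ P ∨ V) forces V = True.
  then (D ∨ ¬H ∨ ¬V) forces D = True.
All clauses satisfied.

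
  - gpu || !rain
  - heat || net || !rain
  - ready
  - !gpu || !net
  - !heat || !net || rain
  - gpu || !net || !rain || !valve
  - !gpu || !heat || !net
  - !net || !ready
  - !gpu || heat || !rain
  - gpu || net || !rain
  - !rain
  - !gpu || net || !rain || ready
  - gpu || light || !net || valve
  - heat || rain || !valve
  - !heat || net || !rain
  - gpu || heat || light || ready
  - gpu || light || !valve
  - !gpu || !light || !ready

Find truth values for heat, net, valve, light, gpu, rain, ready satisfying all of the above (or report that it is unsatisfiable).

heat = False; net = False; valve = False; light = False; gpu = False; rain = False; ready = True

Unit clause (ready) forces ready = True.
In (!net || !ready) only !net is left, so net = False.
Unit clause (!rain) forces rain = False.
Set heat = False.
  then (heat || rain || !valve) forces valve = False.
Set light = False.
Set gpu = False.
All clauses satisfied.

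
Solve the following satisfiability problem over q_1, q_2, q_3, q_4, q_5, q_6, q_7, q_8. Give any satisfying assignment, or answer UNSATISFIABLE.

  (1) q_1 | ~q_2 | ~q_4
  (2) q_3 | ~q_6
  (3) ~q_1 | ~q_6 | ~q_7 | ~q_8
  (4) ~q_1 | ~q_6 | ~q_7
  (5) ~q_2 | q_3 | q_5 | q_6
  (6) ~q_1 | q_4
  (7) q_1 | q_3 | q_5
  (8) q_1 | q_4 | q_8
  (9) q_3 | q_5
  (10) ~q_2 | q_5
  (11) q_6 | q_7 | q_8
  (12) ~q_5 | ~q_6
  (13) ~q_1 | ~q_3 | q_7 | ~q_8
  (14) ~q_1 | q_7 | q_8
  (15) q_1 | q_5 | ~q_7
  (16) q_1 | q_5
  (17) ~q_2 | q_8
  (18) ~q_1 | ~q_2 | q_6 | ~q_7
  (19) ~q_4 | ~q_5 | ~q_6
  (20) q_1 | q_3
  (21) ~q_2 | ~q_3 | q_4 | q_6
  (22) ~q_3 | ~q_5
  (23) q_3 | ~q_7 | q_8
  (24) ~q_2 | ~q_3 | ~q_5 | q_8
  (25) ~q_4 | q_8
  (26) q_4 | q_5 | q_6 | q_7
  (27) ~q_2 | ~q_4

q_1: True; q_2: False; q_3: False; q_4: True; q_5: True; q_6: False; q_7: True; q_8: True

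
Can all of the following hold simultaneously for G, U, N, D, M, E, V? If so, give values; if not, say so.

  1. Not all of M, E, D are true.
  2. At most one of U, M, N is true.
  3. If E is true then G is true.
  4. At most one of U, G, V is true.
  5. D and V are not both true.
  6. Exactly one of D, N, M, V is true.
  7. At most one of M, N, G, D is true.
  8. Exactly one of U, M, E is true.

G = False, U = True, N = False, D = True, M = False, E = False, V = False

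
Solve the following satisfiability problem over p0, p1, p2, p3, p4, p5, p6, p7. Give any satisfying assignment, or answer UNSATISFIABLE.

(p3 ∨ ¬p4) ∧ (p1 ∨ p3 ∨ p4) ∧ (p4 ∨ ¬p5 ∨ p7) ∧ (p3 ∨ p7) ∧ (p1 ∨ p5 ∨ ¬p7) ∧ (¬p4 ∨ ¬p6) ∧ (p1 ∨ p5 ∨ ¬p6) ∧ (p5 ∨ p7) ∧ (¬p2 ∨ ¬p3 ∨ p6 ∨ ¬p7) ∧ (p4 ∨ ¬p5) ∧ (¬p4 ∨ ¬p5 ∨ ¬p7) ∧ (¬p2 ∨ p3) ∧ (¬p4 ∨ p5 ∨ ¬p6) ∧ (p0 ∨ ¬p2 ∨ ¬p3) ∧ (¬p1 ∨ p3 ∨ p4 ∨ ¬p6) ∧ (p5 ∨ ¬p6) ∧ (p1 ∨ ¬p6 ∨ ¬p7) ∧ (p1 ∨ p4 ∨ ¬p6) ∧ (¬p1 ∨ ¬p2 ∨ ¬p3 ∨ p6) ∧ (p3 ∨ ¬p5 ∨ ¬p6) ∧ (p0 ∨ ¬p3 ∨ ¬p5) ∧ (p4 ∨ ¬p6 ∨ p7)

Set p0 = True.
Set p1 = True.
Try p2 = True:
  (¬p2 ∨ p3) forces p3 = True.
  (¬p1 ∨ ¬p2 ∨ ¬p3 ∨ p6) forces p6 = True.
  (¬p4 ∨ ¬p6) forces p4 = False.
  (p4 ∨ ¬p5) forces p5 = False.
  clause (p5 ∨ ¬p6) is falsified — backtrack.
So p2 = False.
Set p3 = True.
Set p4 = True.
  then (¬p4 ∨ ¬p6) forces p6 = False.
Set p5 = True.
  then (¬p4 ∨ ¬p5 ∨ ¬p7) forces p7 = False.
All clauses satisfied.

p0 = True, p1 = True, p2 = False, p3 = True, p4 = True, p5 = True, p6 = False, p7 = False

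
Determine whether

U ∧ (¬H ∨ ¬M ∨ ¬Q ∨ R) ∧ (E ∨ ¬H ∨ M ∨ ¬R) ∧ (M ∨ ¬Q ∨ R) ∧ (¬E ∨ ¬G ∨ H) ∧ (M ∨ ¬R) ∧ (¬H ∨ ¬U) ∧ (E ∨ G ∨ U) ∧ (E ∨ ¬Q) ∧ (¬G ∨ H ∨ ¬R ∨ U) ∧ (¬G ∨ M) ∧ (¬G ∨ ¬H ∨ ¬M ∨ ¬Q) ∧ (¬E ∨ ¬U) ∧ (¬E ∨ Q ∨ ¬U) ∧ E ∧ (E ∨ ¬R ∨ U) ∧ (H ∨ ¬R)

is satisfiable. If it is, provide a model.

Unsatisfiable — no assignment works.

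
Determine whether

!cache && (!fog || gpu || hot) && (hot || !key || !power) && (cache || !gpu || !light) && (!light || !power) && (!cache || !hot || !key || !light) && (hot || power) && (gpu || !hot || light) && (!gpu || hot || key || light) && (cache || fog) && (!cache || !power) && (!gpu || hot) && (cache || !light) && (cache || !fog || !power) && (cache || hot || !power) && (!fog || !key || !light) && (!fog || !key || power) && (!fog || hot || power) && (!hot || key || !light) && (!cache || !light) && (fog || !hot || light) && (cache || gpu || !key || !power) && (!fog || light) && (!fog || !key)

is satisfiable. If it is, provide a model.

Unsatisfiable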